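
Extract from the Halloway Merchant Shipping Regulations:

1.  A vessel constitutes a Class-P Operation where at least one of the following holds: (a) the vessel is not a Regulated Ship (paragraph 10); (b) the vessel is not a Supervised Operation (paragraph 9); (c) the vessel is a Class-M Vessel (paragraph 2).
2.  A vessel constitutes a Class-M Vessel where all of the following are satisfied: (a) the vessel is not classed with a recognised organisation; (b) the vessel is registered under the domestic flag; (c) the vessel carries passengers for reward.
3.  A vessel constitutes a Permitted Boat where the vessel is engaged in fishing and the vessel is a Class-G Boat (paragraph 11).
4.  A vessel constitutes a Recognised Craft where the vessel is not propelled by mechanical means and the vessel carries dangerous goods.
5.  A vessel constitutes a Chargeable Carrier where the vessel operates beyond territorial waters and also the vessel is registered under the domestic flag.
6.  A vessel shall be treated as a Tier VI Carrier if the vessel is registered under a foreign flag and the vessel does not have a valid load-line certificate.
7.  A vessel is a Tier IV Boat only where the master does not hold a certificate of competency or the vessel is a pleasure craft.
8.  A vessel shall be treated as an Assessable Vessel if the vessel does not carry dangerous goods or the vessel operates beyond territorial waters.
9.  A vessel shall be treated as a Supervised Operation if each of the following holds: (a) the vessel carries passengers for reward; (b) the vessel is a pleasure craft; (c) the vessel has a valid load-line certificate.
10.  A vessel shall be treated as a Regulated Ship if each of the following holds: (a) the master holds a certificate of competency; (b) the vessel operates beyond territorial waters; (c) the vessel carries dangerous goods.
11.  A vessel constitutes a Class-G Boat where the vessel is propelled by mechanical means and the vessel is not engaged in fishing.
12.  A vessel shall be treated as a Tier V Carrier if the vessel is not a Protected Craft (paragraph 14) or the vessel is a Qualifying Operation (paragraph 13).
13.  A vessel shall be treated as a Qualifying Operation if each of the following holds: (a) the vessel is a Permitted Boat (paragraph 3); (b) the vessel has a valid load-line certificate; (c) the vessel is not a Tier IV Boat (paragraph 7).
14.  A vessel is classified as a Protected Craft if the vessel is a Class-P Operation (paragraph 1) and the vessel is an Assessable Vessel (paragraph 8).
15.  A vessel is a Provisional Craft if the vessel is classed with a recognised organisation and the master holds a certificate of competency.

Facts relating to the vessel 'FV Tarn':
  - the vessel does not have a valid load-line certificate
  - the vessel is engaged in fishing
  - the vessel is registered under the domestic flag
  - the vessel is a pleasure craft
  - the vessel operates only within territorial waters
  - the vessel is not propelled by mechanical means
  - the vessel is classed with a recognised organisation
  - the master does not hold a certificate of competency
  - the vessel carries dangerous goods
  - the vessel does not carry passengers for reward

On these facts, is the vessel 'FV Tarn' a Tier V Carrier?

paragraph 10 — Regulated Ship: [the master holds a certificate of competency? no] AND [the vessel operates beyond territorial waters? no] AND [the vessel carries dangerous goods? yes] → not satisfied.
paragraph 9 — Supervised Operation: [the vessel carries passengers for reward? no] AND [the vessel is a pleasure craft? yes] AND [the vessel has a valid load-line certificate? no] → not satisfied.
paragraph 2 — Class-M Vessel: [the vessel is not classed with a recognised organisation? no] AND [the vessel is registered under the domestic flag? yes] AND [the vessel carries passengers for reward? no] → not satisfied.
paragraph 1 — Class-P Operation: [not a Regulated Ship (paragraph 10)? yes] OR [not a Supervised Operation (paragraph 9)? yes] OR [Class-M Vessel (paragraph 2)? no] → satisfied.
paragraph 8 — Assessable Vessel: [the vessel does not carry dangerous goods? no] OR [the vessel operates beyond territorial waters? no] → not satisfied.
paragraph 14 — Protected Craft: [Class-P Operation (paragraph 1)? yes] AND [Assessable Vessel (paragraph 8)? no] → not satisfied.
paragraph 11 — Class-G Boat: [the vessel is propelled by mechanical means? no] AND [the vessel is not engaged in fishing? no] → not satisfied.
paragraph 3 — Permitted Boat: [the vessel is engaged in fishing? yes] AND [Class-G Boat (paragraph 11)? no] → not satisfied.
paragraph 7 — Tier IV Boat: [the master does not hold a certificate of competency? yes] OR [the vessel is a pleasure craft? yes] → satisfied.
paragraph 13 — Qualifying Operation: [Permitted Boat (paragraph 3)? no] AND [the vessel has a valid load-line certificate? no] AND [not a Tier IV Boat (paragraph 7)? no] → not satisfied.
paragraph 12 — Tier V Carrier: [not a Protected Craft (paragraph 14)? yes] OR [Qualifying Operation (paragraph 13)? no] → satisfied.

Yes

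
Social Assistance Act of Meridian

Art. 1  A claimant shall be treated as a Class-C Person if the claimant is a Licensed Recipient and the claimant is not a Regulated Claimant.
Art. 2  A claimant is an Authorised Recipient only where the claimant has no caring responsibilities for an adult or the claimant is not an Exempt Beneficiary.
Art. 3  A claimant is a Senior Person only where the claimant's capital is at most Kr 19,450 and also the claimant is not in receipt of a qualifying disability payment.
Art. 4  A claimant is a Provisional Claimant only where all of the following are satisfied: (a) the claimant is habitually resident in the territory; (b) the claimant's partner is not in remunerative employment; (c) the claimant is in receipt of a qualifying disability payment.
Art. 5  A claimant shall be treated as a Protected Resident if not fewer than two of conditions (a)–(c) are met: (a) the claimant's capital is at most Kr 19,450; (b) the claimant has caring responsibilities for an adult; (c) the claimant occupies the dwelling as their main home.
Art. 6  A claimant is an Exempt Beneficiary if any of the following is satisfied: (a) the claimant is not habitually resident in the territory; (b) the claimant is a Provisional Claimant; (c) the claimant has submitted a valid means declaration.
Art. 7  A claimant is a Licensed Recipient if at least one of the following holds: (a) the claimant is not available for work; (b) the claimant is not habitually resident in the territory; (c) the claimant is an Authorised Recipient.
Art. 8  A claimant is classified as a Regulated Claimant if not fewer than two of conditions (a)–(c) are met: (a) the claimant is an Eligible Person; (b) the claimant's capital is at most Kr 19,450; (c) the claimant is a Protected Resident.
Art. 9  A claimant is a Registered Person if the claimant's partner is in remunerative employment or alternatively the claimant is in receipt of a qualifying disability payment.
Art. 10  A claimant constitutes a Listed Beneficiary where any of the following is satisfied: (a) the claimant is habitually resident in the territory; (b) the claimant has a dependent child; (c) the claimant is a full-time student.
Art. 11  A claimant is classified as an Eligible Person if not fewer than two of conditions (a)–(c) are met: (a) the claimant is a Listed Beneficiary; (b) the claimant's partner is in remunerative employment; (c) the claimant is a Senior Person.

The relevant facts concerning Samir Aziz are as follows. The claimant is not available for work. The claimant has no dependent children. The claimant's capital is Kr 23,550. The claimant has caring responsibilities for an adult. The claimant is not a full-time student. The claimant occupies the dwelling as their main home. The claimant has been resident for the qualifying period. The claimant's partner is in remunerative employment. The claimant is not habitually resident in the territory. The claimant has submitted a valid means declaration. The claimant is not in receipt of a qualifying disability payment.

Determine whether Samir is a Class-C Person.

article 4 — Provisional Claimant: [the claimant is habitually resident in the territory? no] AND [the claimant's partner is not in remunerative employment? no] AND [the claimant is in receipt of a qualifying disability payment? no] → not satisfied.
article 6 — Exempt Beneficiary: [the claimant is not habitually resident in the territory? yes] OR [Provisional Claimant (article 4)? no] OR [the claimant has submitted a valid means declaration? yes] → satisfied.
article 2 — Authorised Recipient: [the claimant has no caring responsibilities for an adult? no] OR [not an Exempt Beneficiary (article 6)? no] → not satisfied.
article 7 — Licensed Recipient: [the claimant is not available for work? yes] OR [the claimant is not habitually resident in the territory? yes] OR [Authorised Recipient (article 2)? no] → satisfied.
article 10 — Listed Beneficiary: [the claimant is habitually resident in the territory? no] OR [the claimant has a dependent child? no] OR [the claimant is a full-time student? no] → not satisfied.
article 3 — Senior Person: [claimant's capital: Kr 23,550 ≤ Kr 19,450? no] AND [the claimant is not in receipt of a qualifying disability payment? yes] → not satisfied.
article 11 — Eligible Person: Listed Beneficiary (article 10)? no; the claimant's partner is in remunerative employment? yes; Senior Person (article 3)? no — 1 of 3 hold (need ≥2) → not satisfied.
article 5 — Protected Resident: claimant's capital: Kr 23,550 ≤ Kr 19,450? no; the claimant has caring responsibilities for an adult? yes; the claimant occupies the dwelling as their main home? yes — 2 of 3 hold (need ≥2) → satisfied.
article 8 — Regulated Claimant: Eligible Person (article 11)? no; claimant's capital: Kr 23,550 ≤ Kr 19,450? no; Protected Resident (article 5)? yes — 1 of 3 hold (need ≥2) → not satisfied.
article 1 — Class-C Person: [Licensed Recipient (article 7)? yes] AND [not a Regulated Claimant (article 8)? yes] → satisfied.

Yes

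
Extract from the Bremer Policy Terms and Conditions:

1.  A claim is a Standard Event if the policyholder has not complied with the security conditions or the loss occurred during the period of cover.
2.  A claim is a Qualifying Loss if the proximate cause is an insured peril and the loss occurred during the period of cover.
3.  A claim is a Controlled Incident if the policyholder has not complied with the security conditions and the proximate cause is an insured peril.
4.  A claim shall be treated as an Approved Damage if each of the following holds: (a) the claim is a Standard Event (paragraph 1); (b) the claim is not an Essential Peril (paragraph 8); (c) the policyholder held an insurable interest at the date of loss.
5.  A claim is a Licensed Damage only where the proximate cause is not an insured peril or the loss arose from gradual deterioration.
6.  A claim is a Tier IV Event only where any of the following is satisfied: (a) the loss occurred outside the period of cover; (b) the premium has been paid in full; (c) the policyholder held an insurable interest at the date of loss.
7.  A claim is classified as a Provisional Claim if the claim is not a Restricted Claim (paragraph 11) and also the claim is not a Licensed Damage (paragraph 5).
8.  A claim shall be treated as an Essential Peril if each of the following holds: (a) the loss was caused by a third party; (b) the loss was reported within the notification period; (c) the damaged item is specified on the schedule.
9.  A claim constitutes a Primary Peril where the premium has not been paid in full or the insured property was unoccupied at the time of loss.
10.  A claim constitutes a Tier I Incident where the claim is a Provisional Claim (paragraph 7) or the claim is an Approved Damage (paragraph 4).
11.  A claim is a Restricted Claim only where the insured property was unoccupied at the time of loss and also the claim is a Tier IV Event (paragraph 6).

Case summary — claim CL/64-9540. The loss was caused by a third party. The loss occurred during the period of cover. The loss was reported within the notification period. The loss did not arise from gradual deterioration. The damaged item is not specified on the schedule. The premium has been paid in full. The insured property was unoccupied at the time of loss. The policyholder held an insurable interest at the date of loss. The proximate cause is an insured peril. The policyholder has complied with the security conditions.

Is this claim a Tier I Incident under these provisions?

Yes

paragraph 6 — Tier IV Event: [the loss occurred outside the period of cover? no] OR [the premium has been paid in full? yes] OR [the policyholder held an insurable interest at the date of loss? yes] → satisfied.
paragraph 11 — Restricted Claim: [the insured property was unoccupied at the time of loss? yes] AND [Tier IV Event (paragraph 6)? yes] → satisfied.
paragraph 5 — Licensed Damage: [the proximate cause is not an insured peril? no] OR [the loss arose from gradual deterioration? no] → not satisfied.
paragraph 7 — Provisional Claim: [not a Restricted Claim (paragraph 11)? no] AND [not a Licensed Damage (paragraph 5)? yes] → not satisfied.
paragraph 1 — Standard Event: [the policyholder has not complied with the security conditions? no] OR [the loss occurred during the period of cover? yes] → satisfied.
paragraph 8 — Essential Peril: [the loss was caused by a third party? yes] AND [the loss was reported within the notification period? yes] AND [the damaged item is specified on the schedule? no] → not satisfied.
paragraph 4 — Approved Damage: [Standard Event (paragraph 1)? yes] AND [not an Essential Peril (paragraph 8)? yes] AND [the policyholder held an insurable interest at the date of loss? yes] → satisfied.
paragraph 10 — Tier I Incident: [Provisional Claim (paragraph 7)? no] OR [Approved Damage (paragraph 4)? yes] → satisfied.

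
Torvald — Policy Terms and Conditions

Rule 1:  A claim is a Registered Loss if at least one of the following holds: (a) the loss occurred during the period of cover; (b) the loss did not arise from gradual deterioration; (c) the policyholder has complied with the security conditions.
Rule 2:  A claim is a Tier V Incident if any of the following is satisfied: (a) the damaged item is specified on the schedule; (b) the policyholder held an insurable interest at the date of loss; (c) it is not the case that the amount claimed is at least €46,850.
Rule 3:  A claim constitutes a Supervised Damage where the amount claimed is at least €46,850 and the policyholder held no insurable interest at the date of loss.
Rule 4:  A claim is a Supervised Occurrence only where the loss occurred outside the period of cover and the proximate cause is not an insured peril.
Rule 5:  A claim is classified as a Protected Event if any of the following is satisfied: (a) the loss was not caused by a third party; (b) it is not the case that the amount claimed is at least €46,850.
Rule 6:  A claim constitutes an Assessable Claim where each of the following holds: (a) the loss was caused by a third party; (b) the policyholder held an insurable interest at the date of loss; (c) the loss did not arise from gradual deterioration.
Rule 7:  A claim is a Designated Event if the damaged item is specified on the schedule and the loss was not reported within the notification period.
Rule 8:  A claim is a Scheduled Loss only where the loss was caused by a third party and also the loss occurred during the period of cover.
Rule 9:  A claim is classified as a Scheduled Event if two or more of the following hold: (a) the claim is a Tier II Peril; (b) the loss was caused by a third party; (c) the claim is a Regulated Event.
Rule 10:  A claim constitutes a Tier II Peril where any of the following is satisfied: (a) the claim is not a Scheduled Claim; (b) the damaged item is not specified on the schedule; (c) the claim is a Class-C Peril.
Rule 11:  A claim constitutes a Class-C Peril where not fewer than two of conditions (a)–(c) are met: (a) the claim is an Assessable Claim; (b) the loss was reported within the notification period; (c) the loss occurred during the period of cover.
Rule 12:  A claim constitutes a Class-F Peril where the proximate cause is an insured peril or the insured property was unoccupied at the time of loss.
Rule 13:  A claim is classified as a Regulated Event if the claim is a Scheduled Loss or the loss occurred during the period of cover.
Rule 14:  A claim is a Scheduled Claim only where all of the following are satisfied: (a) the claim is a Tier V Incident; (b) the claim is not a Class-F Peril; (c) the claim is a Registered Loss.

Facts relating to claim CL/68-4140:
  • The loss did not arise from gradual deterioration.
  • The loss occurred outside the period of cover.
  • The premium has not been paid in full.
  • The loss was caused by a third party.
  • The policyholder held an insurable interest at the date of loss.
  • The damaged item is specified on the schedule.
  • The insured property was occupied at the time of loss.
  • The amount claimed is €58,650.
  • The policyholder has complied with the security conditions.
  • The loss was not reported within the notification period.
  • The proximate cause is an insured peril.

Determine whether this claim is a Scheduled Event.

Yes

rule 2 — Tier V Incident: [the damaged item is specified on the schedule? yes] OR [the policyholder held an insurable interest at the date of loss? yes] OR [amount claimed: €58,650 ≥ €46,850? yes, so negated condition no] → satisfied.
rule 12 — Class-F Peril: [the proximate cause is an insured peril? yes] OR [the insured property was unoccupied at the time of loss? no] → satisfied.
rule 1 — Registered Loss: [the loss occurred during the period of cover? no] OR [the loss did not arise from gradual deterioration? yes] OR [the policyholder has complied with the security conditions? yes] → satisfied.
rule 14 — Scheduled Claim: [Tier V Incident (rule 2)? yes] AND [not a Class-F Peril (rule 12)? no] AND [Registered Loss (rule 1)? yes] → not satisfied.
rule 6 — Assessable Claim: [the loss was caused by a third party? yes] AND [the policyholder held an insurable interest at the date of loss? yes] AND [the loss did not arise from gradual deterioration? yes] → satisfied.
rule 11 — Class-C Peril: Assessable Claim (rule 6)? yes; the loss was reported within the notification period? no; the loss occurred during the period of cover? no — 1 of 3 hold (need ≥2) → not satisfied.
rule 10 — Tier II Peril: [not a Scheduled Claim (rule 14)? yes] OR [the damaged item is not specified on the schedule? no] OR [Class-C Peril (rule 11)? no] → satisfied.
rule 8 — Scheduled Loss: [the loss was caused by a third party? yes] AND [the loss occurred during the period of cover? no] → not satisfied.
rule 13 — Regulated Event: [Scheduled Loss (rule 8)? no] OR [the loss occurred during the period of cover? no] → not satisfied.
rule 9 — Scheduled Event: Tier II Peril (rule 10)? yes; the loss was caused by a third party? yes; Regulated Event (rule 13)? no — 2 of 3 hold (need ≥2) → satisfied.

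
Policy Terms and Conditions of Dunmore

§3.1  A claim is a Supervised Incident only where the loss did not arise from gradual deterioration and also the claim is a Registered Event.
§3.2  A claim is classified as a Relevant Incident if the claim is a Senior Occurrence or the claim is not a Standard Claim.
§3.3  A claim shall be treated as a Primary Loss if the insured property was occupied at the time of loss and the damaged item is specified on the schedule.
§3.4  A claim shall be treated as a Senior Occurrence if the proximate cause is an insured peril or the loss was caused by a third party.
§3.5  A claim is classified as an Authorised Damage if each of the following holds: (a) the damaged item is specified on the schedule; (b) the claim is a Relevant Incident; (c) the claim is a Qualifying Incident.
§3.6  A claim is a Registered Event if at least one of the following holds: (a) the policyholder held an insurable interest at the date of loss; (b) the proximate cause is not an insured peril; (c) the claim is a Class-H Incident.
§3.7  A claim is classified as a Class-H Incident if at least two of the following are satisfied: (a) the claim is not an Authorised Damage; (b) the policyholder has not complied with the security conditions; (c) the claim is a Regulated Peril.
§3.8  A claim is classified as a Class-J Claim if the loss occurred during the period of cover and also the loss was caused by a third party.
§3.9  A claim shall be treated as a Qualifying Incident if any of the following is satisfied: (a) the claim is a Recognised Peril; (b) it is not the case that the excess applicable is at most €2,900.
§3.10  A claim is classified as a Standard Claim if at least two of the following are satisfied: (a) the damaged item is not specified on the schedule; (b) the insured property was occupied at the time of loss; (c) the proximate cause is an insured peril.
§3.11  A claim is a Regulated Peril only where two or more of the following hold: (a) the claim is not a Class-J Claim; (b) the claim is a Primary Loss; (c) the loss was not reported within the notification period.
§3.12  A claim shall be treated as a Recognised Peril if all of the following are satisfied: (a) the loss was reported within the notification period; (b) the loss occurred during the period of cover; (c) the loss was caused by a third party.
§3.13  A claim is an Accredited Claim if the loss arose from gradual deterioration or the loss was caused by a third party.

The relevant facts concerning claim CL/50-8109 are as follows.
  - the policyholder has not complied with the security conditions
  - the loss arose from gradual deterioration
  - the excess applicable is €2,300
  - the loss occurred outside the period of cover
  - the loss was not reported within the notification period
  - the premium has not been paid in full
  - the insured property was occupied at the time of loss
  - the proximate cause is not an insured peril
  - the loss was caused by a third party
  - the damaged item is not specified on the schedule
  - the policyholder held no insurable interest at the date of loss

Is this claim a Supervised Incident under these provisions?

§3.4 — Senior Occurrence: [the proximate cause is an insured peril? no] OR [the loss was caused by a third party? yes] → satisfied.
§3.10 — Standard Claim: the damaged item is not specified on the schedule? yes; the insured property was occupied at the time of loss? yes; the proximate cause is an insured peril? no — 2 of 3 hold (need ≥2) → satisfied.
§3.2 — Relevant Incident: [Senior Occurrence (§3.4)? yes] OR [not a Standard Claim (§3.10)? no] → satisfied.
§3.12 — Recognised Peril: [the loss was reported within the notification period? no] AND [the loss occurred during the period of cover? no] AND [the loss was caused by a third party? yes] → not satisfied.
§3.9 — Qualifying Incident: [Recognised Peril (§3.12)? no] OR [excess applicable: €2,300 ≤ €2,900? yes, so negated condition no] → not satisfied.
§3.5 — Authorised Damage: [the damaged item is specified on the schedule? no] AND [Relevant Incident (§3.2)? yes] AND [Qualifying Incident (§3.9)? no] → not satisfied.
§3.8 — Class-J Claim: [the loss occurred during the period of cover? no] AND [the loss was caused by a third party? yes] → not satisfied.
§3.3 — Primary Loss: [the insured property was occupied at the time of loss? yes] AND [the damaged item is specified on the schedule? no] → not satisfied.
§3.11 — Regulated Peril: not a Class-J Claim (§3.8)? yes; Primary Loss (§3.3)? no; the loss was not reported within the notification period? yes — 2 of 3 hold (need ≥2) → satisfied.
§3.7 — Class-H Incident: not an Authorised Damage (§3.5)? yes; the policyholder has not complied with the security conditions? yes; Regulated Peril (§3.11)? yes — 3 of 3 hold (need ≥2) → satisfied.
§3.6 — Registered Event: [the policyholder held an insurable interest at the date of loss? no] OR [the proximate cause is not an insured peril? yes] OR [Class-H Incident (§3.7)? yes] → satisfied.
§3.1 — Supervised Incident: [the loss did not arise from gradual deterioration? no] AND [Registered Event (§3.6)? yes] → not satisfied.

No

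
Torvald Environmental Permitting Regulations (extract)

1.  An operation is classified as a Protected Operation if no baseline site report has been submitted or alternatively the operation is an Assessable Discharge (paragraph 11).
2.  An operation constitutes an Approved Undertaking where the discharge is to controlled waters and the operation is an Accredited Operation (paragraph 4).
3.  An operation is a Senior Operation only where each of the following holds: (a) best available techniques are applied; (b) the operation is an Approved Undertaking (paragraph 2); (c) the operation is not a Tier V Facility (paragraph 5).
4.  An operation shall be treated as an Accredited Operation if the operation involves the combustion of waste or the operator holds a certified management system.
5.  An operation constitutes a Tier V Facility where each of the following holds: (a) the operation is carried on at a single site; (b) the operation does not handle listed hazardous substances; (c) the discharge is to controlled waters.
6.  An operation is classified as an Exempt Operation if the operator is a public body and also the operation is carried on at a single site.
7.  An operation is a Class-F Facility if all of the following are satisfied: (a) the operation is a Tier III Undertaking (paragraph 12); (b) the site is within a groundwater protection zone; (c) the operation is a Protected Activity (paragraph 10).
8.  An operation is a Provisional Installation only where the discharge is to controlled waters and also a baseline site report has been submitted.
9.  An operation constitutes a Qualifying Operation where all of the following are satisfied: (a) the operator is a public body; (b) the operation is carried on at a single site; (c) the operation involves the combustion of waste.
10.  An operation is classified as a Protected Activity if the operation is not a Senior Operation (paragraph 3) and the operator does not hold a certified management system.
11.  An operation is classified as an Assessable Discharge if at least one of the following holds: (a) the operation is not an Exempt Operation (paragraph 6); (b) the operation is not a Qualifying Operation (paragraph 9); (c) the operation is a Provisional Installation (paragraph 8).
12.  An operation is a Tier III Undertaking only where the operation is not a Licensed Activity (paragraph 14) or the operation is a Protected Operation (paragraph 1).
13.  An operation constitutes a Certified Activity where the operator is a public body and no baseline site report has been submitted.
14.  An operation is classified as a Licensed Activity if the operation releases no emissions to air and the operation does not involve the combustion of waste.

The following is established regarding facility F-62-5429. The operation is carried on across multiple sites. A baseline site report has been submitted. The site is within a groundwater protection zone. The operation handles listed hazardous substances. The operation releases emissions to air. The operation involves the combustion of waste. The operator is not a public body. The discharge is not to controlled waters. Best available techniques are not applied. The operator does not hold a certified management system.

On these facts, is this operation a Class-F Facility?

Under paragraph 14: the operation releases no emissions to air? no; and the operation does not involve the combustion of waste? no. So the operation is not a Licensed Activity.
Under paragraph 6: the operator is a public body? no; and the operation is carried on at a single site? no. So the operation is not an Exempt Operation.
Under paragraph 9: the operator is a public body? no; and the operation is carried on at a single site? no; and the operation involves the combustion of waste? yes. So the operation is not a Qualifying Operation.
Under paragraph 8: the discharge is to controlled waters? no; and a baseline site report has been submitted? yes. So the operation is not a Provisional Installation.
Under paragraph 11: not an Exempt Operation (paragraph 6)? yes; or not a Qualifying Operation (paragraph 9)? yes; or Provisional Installation (paragraph 8)? no. So the operation is an Assessable Discharge.
Under paragraph 1: no baseline site report has been submitted? no; or Assessable Discharge (paragraph 11)? yes. So the operation is a Protected Operation.
Under paragraph 12: not a Licensed Activity (paragraph 14)? yes; or Protected Operation (paragraph 1)? yes. So the operation is a Tier III Undertaking.
Under paragraph 4: the operation involves the combustion of waste? yes; or the operator holds a certified management system? no. So the operation is an Accredited Operation.
Under paragraph 2: the discharge is to controlled waters? no; and Accredited Operation (paragraph 4)? yes. So the operation is not an Approved Undertaking.
Under paragraph 5: the operation is carried on at a single site? no; and the operation does not handle listed hazardous substances? no; and the discharge is to controlled waters? no. So the operation is not a Tier V Facility.
Under paragraph 3: best available techniques are applied? no; and Approved Undertaking (paragraph 2)? no; and not a Tier V Facility (paragraph 5)? yes. So the operation is not a Senior Operation.
Under paragraph 10: not a Senior Operation (paragraph 3)? yes; and the operator does not hold a certified management system? yes. So the operation is a Protected Activity.
Under paragraph 7: Tier III Undertaking (paragraph 12)? yes; and the site is within a groundwater protection zone? yes; and Protected Activity (paragraph 10)? yes. So the operation is a Class-F Facility.

Yes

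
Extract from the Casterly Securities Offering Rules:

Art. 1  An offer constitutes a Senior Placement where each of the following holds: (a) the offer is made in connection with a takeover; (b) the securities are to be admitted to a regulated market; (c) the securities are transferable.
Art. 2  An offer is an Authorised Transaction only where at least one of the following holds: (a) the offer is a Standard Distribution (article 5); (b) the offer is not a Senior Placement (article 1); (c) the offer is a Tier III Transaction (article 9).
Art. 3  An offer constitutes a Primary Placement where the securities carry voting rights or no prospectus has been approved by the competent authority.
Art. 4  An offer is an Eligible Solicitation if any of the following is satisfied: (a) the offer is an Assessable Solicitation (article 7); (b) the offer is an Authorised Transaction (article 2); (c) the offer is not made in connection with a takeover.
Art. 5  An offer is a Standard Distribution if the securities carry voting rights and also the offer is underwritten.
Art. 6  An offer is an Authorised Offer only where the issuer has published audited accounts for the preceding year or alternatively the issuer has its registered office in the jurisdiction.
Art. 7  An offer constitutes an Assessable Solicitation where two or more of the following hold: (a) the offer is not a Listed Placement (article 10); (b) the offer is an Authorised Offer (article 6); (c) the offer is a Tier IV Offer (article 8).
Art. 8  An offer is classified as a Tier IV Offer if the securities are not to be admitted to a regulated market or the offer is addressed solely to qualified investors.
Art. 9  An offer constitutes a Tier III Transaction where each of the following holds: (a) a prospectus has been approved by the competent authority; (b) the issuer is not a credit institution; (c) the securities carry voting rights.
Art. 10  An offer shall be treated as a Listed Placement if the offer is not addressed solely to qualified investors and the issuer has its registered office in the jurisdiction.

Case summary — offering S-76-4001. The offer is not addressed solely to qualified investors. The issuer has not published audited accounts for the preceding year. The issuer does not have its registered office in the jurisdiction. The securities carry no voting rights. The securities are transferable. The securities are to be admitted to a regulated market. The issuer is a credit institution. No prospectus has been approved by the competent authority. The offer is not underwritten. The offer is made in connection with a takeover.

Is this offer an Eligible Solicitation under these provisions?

No

Under article 10: the offer is not addressed solely to qualified investors? yes; and the issuer has its registered office in the jurisdiction? no. So the offer is not a Listed Placement.
Under article 6: the issuer has published audited accounts for the preceding year? no; or the issuer has its registered office in the jurisdiction? no. So the offer is not an Authorised Offer.
Under article 8: the securities are not to be admitted to a regulated market? no; or the offer is addressed solely to qualified investors? no. So the offer is not a Tier IV Offer.
Under article 7: not a Listed Placement (article 10)? yes; Authorised Offer (article 6)? no; Tier IV Offer (article 8)? no — 1 of 3 hold (need ≥2) → not satisfied.
Under article 5: the securities carry voting rights? no; and the offer is underwritten? no. So the offer is not a Standard Distribution.
Under article 1: the offer is made in connection with a takeover? yes; and the securities are to be admitted to a regulated market? yes; and the securities are transferable? yes. So the offer is a Senior Placement.
Under article 9: a prospectus has been approved by the competent authority? no; and the issuer is not a credit institution? no; and the securities carry voting rights? no. So the offer is not a Tier III Transaction.
Under article 2: Standard Distribution (article 5)? no; or not a Senior Placement (article 1)? no; or Tier III Transaction (article 9)? no. So the offer is not an Authorised Transaction.
Under article 4: Assessable Solicitation (article 7)? no; or Authorised Transaction (article 2)? no; or the offer is not made in connection with a takeover? no. So the offer is not an Eligible Solicitation.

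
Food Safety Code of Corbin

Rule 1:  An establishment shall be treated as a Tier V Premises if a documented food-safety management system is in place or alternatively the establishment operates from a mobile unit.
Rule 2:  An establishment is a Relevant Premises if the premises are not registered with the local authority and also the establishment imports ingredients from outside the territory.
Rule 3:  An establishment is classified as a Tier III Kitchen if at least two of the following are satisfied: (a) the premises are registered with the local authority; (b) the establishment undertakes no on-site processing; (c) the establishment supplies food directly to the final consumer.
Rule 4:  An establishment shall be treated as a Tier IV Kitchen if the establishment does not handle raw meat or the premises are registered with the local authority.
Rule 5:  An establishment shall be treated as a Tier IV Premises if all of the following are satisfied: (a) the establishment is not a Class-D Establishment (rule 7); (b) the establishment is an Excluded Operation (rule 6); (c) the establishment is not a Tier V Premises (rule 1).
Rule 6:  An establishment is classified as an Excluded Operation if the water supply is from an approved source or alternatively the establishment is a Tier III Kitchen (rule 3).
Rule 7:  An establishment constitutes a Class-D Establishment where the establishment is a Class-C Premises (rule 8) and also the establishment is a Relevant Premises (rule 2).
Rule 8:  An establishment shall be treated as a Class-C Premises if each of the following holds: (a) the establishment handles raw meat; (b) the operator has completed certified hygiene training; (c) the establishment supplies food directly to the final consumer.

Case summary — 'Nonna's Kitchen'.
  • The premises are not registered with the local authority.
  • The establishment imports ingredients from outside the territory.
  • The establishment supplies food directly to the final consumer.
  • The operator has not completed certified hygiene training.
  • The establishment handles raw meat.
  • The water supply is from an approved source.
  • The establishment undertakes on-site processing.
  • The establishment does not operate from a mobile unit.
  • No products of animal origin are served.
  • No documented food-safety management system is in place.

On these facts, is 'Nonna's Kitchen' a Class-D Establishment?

rule 8 — Class-C Premises: [the establishment handles raw meat? yes] AND [the operator has completed certified hygiene training? no] AND [the establishment supplies food directly to the final consumer? yes] → not satisfied.
rule 2 — Relevant Premises: [the premises are not registered with the local authority? yes] AND [the establishment imports ingredients from outside the territory? yes] → satisfied.
rule 7 — Class-D Establishment: [Class-C Premises (rule 8)? no] AND [Relevant Premises (rule 2)? yes] → not satisfied.

No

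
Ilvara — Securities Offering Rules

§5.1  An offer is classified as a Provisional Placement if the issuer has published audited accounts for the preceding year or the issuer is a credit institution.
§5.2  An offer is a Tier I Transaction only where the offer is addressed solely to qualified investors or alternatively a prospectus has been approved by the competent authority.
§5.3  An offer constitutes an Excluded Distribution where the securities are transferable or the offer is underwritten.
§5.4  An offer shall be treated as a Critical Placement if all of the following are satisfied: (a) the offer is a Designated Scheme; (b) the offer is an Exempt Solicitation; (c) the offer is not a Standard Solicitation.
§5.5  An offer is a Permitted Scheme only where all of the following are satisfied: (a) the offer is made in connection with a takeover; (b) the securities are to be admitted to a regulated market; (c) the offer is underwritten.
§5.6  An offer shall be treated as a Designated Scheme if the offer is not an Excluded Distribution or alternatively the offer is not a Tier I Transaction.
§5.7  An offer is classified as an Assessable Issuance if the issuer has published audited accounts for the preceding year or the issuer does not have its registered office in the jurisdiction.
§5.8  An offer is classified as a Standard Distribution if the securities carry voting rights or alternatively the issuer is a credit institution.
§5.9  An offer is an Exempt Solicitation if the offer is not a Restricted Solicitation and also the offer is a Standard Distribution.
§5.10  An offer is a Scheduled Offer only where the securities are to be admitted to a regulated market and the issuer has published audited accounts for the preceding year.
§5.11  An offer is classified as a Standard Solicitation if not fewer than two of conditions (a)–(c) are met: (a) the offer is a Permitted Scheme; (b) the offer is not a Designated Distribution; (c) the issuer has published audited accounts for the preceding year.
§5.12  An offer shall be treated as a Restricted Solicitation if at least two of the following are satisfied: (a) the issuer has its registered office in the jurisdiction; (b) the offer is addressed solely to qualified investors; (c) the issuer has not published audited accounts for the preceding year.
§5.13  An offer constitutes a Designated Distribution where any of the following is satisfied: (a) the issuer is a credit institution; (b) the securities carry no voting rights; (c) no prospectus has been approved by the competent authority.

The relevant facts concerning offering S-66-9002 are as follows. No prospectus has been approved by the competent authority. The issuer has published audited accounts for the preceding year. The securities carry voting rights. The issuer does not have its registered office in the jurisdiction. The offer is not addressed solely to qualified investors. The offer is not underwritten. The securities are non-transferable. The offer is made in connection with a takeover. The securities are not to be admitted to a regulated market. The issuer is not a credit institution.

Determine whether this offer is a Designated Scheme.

§5.3 — Excluded Distribution: [the securities are transferable? no] OR [the offer is underwritten? no] → not satisfied.
§5.2 — Tier I Transaction: [the offer is addressed solely to qualified investors? no] OR [a prospectus has been approved by the competent authority? no] → not satisfied.
§5.6 — Designated Scheme: [not an Excluded Distribution (§5.3)? yes] OR [not a Tier I Transaction (§5.2)? yes] → satisfied.

Yes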